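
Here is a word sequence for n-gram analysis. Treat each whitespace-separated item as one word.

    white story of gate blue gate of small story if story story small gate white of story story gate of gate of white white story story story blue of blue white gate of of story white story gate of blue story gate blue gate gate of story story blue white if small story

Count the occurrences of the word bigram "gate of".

Scanning the 52 overlapping bigram windows for "gate of":
  position 6–7: gate of
  position 19–20: gate of
  position 21–22: gate of
  position 32–33: gate of
  position 38–39: gate of
  position 45–46: gate of

6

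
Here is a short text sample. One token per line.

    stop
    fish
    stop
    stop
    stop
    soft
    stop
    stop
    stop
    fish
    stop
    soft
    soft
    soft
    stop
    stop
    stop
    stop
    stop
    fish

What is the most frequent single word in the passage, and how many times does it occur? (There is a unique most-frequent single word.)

Unigram frequencies (highest first):
  stop: 13
  soft: 4
  fish: 3

"stop", 13 times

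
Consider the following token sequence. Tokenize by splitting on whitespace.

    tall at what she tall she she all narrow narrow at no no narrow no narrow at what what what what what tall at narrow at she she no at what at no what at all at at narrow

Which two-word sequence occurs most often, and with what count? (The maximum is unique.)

Bigram frequencies (highest first):
  what what: 4
  at what: 3
  narrow at: 3
  tall at: 2
  she she: 2
  at no: 2
  … (19 more, each ≤ 2)

"what what", 4 times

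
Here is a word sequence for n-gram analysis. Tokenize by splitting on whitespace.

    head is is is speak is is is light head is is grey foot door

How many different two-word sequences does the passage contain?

9

15 tokens → 14 bigram windows in total.
Repeated bigrams (each contributes count−1 duplicates):
  is is: 5
  head is: 2
5 duplicate windows → 14 − 5 = 9 distinct.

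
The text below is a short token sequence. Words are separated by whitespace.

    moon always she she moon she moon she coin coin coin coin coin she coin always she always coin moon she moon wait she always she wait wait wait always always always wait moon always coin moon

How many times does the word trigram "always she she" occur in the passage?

1

Scanning the 35 overlapping trigram windows for "always she she":
  position 2–4: always she she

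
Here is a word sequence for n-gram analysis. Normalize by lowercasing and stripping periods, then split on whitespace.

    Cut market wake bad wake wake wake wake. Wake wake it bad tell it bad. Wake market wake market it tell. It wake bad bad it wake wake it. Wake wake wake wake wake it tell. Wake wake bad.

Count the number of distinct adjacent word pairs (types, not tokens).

16

39 tokens → 38 bigram windows in total.
Repeated bigrams (each contributes count−1 duplicates):
  wake wake: 11
  it wake: 3
  wake bad: 3
  wake it: 3
  bad wake: 2
  it bad: 2
  it tell: 2
  market wake: 2
  … (2 more repeated)
22 duplicate windows → 38 − 22 = 16 distinct.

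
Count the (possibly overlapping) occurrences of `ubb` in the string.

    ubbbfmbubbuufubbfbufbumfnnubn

Sliding a length-3 window over the 29 characters (27 positions):
  position 1–3: ubb
  position 8–10: ubb
  position 14–16: ubb

3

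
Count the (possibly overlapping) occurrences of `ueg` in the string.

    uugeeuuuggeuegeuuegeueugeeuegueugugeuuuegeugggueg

Sliding a length-3 window over the 49 characters (47 positions):
  position 12–14: ueg
  position 17–19: ueg
  position 27–29: ueg
  position 39–41: ueg
  position 47–49: ueg

5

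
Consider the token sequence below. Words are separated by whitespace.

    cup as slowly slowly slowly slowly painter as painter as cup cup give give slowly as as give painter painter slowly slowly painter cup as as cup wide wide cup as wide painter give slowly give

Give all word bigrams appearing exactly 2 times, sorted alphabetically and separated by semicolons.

as as; as cup; give slowly; painter as; slowly painter

Bigram counts meeting the condition (exactly 2 times):
  as as: 2
  as cup: 2
  give slowly: 2
  painter as: 2
  slowly painter: 2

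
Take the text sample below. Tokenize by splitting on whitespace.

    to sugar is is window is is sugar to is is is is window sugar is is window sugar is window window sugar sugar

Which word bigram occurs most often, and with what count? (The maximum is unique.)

Bigram frequencies (highest first):
  is is: 6
  is window: 4
  sugar is: 3
  window sugar: 3
  to sugar: 1
  window is: 1
  … (5 more, each ≤ 1)

"is is", 6 times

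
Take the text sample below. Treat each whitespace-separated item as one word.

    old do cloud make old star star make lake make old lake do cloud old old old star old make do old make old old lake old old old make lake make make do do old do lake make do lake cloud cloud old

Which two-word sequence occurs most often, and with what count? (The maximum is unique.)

Bigram frequencies (highest first):
  old old: 5
  make old: 3
  lake make: 3
  old make: 3
  make do: 3
  old do: 2
  … (17 more, each ≤ 2)

"old old", 5 times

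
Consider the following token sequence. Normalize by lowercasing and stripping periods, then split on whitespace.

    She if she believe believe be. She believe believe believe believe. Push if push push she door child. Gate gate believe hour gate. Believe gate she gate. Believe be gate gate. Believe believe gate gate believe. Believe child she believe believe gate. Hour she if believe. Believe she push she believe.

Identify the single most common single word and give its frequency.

"believe", 18 times

Unigram frequencies (highest first):
  believe: 18
  gate: 10
  she: 9
  push: 4
  if: 3
  be: 2
  … (3 more, each ≤ 2)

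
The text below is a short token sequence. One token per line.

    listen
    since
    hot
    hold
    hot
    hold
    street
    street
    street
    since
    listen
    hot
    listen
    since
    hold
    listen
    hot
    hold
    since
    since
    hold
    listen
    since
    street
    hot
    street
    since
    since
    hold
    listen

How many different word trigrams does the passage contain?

30 tokens → 28 trigram windows in total.
Repeated trigrams (each contributes count−1 duplicates):
  since hold listen: 3
  since since hold: 2
3 duplicate windows → 28 − 3 = 25 distinct.

25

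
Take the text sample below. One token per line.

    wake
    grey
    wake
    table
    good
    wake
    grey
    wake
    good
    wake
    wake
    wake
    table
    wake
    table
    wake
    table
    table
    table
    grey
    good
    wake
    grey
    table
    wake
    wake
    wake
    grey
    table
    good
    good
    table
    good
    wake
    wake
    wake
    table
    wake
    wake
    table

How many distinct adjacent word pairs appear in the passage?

40 tokens → 39 bigram windows in total.
Repeated bigrams (each contributes count−1 duplicates):
  wake wake: 7
  wake table: 6
  good wake: 4
  table wake: 4
  wake grey: 4
  table good: 3
  grey table: 2
  grey wake: 2
  … (1 more repeated)
25 duplicate windows → 39 − 25 = 14 distinct.

14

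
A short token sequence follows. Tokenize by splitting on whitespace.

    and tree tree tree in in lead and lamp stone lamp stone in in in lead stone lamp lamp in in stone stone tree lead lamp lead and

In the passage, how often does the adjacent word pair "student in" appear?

0

Scanning the 27 overlapping bigram windows for "student in":
  (none found)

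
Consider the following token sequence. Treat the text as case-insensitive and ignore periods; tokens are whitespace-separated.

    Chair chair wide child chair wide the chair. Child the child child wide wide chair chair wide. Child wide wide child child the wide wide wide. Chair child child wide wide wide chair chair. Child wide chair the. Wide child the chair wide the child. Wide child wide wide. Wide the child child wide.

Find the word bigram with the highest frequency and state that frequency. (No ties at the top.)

Bigram frequencies (highest first):
  wide wide: 8
  child wide: 7
  wide child: 5
  chair wide: 4
  child child: 4
  wide chair: 4
  … (9 more, each ≤ 3)

"wide wide", 8 times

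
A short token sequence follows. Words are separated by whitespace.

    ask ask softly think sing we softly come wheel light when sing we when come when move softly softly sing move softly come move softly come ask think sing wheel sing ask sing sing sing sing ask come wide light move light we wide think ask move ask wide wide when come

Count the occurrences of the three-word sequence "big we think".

0

Scanning the 50 overlapping trigram windows for "big we think":
  (none found)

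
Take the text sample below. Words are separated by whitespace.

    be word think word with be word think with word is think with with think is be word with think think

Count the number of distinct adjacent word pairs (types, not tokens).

14

21 tokens → 20 bigram windows in total.
Repeated bigrams (each contributes count−1 duplicates):
  be word: 3
  think with: 2
  with think: 2
  word think: 2
  word with: 2
6 duplicate windows → 20 − 6 = 14 distinct.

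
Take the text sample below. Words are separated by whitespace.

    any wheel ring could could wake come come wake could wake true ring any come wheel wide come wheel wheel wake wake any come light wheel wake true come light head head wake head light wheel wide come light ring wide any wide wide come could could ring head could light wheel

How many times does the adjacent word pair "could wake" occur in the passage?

Scanning the 51 overlapping bigram windows for "could wake":
  position 5–6: could wake
  position 10–11: could wake

2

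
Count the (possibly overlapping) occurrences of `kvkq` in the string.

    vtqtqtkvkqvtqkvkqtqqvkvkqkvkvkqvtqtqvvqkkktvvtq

Sliding a length-4 window over the 47 characters (44 positions):
  position 7–10: kvkq
  position 14–17: kvkq
  position 22–25: kvkq
  position 28–31: kvkq

4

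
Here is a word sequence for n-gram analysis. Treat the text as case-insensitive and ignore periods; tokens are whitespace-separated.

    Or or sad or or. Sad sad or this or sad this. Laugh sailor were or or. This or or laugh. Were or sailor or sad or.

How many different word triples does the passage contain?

22

27 tokens → 25 trigram windows in total.
Repeated trigrams (each contributes count−1 duplicates):
  or or sad: 2
  or sad or: 2
  or this or: 2
3 duplicate windows → 25 − 3 = 22 distinct.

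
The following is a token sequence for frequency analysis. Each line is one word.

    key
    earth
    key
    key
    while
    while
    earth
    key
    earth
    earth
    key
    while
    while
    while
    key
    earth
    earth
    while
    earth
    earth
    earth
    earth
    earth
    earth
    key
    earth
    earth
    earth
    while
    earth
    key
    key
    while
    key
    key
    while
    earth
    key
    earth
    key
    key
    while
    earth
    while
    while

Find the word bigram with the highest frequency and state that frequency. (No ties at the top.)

Bigram frequencies (highest first):
  earth earth: 9
  earth key: 7
  key earth: 5
  key while: 5
  while earth: 5
  key key: 4
  … (3 more, each ≤ 4)

"earth earth", 9 times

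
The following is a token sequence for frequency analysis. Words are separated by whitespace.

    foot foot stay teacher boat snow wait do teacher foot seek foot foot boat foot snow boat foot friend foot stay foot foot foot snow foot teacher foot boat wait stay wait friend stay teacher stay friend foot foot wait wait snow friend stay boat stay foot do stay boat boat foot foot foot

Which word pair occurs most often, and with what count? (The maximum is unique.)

"foot foot", 7 times

Bigram frequencies (highest first):
  foot foot: 7
  boat foot: 3
  foot stay: 2
  stay teacher: 2
  teacher foot: 2
  foot boat: 2
  … (30 more, each ≤ 2)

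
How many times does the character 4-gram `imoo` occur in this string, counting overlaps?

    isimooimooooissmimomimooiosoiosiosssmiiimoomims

Sliding a length-4 window over the 47 characters (44 positions):
  position 3–6: imoo
  position 7–10: imoo
  position 21–24: imoo
  position 40–43: imoo

4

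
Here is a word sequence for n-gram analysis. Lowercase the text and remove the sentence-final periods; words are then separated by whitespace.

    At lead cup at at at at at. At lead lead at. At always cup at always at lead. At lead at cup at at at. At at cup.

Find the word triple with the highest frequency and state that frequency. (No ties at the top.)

"at at at", 7 times

Trigram frequencies (highest first):
  at at at: 7
  cup at at: 2
  at lead at: 2
  at lead cup: 1
  lead cup at: 1
  at at lead: 1
  … (13 more, each ≤ 1)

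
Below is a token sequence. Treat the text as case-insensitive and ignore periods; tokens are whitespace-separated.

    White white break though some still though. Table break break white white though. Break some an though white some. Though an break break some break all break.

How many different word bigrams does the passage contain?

27 tokens → 26 bigram windows in total.
Repeated bigrams (each contributes count−1 duplicates):
  break break: 2
  break some: 2
  white white: 2
3 duplicate windows → 26 − 3 = 23 distinct.

23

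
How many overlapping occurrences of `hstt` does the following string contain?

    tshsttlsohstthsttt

Sliding a length-4 window over the 18 characters (15 positions):
  position 3–6: hstt
  position 10–13: hstt
  position 14–17: hstt

3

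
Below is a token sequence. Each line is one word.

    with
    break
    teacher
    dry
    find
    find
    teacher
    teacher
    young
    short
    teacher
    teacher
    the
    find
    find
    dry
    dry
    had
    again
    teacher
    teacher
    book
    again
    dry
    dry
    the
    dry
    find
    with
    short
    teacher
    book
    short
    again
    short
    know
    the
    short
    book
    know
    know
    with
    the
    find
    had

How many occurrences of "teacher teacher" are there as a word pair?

Scanning the 44 overlapping bigram windows for "teacher teacher":
  position 7–8: teacher teacher
  position 11–12: teacher teacher
  position 20–21: teacher teacher

3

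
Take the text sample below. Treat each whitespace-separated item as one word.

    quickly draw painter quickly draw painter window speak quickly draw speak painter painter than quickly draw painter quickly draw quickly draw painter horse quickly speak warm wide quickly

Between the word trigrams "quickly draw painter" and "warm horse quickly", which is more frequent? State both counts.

"quickly draw painter": 4 occurrences
"warm horse quickly": 0 occurrences

"quickly draw painter" (4 vs 0)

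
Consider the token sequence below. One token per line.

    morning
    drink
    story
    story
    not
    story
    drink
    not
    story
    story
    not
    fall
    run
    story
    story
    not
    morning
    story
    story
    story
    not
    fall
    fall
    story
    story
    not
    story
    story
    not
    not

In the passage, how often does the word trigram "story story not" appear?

6

Scanning the 28 overlapping trigram windows for "story story not":
  position 3–5: story story not
  position 9–11: story story not
  position 14–16: story story not
  position 19–21: story story not
  position 24–26: story story not
  position 27–29: story story not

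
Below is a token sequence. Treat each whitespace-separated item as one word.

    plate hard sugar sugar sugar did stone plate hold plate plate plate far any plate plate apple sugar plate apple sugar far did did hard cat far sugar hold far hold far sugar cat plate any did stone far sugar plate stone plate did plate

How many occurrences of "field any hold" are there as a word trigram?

Scanning the 43 overlapping trigram windows for "field any hold":
  (none found)

0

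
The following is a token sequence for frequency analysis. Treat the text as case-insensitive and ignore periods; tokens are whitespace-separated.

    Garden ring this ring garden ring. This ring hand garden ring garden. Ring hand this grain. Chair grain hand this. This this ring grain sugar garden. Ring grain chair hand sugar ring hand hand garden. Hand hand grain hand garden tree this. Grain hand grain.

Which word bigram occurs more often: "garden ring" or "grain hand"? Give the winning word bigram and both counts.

"garden ring" (5 vs 3)

"garden ring": 5 occurrences
"grain hand": 3 occurrences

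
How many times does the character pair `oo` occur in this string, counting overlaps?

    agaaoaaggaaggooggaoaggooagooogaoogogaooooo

Sliding a length-2 window over the 42 characters (41 positions):
  position 14–15: oo
  position 23–24: oo
  position 27–28: oo
  position 28–29: oo
  position 32–33: oo
  position 38–39: oo
  position 39–40: oo
  position 40–41: oo
  position 41–42: oo

9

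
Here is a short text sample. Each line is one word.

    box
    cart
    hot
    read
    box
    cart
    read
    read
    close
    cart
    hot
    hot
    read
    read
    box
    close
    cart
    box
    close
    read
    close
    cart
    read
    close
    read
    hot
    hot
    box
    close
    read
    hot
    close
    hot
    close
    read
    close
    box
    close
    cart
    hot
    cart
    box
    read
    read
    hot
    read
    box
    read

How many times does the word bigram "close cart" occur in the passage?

4

Scanning the 47 overlapping bigram windows for "close cart":
  position 9–10: close cart
  position 16–17: close cart
  position 21–22: close cart
  position 38–39: close cart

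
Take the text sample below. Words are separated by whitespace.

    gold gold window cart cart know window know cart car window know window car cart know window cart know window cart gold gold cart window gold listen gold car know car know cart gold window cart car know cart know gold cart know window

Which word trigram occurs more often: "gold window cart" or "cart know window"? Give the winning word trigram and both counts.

"cart know window" (4 vs 2)

"gold window cart": 2 occurrences
"cart know window": 4 occurrences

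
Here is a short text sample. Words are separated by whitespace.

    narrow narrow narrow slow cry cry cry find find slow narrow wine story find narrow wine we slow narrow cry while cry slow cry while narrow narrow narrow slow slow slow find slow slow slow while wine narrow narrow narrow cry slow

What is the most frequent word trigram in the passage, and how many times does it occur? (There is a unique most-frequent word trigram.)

"narrow narrow narrow", 3 times

Trigram frequencies (highest first):
  narrow narrow narrow: 3
  narrow narrow slow: 2
  slow slow slow: 2
  narrow slow cry: 1
  slow cry cry: 1
  cry cry cry: 1
  … (30 more, each ≤ 1)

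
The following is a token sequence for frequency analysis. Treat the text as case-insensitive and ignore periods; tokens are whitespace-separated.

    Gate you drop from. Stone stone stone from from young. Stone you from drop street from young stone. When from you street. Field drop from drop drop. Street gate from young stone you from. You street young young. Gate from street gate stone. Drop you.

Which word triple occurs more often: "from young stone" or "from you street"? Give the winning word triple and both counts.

"from young stone" (3 vs 2)

"from young stone": 3 occurrences
"from you street": 2 occurrences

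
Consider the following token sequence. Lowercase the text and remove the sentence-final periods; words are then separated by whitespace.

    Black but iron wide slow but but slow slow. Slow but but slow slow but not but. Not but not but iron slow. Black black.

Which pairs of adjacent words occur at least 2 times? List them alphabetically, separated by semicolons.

Bigram counts meeting the condition (at least 2 times):
  but but: 2
  but iron: 2
  but not: 3
  but slow: 2
  not but: 3
  slow but: 3
  slow slow: 3

but but; but iron; but not; but slow; not but; slow but; slow slow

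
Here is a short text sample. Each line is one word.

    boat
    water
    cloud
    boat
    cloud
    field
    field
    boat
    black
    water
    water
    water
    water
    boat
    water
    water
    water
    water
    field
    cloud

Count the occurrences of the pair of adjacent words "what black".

0

Scanning the 19 overlapping bigram windows for "what black":
  (none found)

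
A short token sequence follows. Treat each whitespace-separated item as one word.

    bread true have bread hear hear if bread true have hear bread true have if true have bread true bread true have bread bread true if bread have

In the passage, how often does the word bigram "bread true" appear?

6

Scanning the 27 overlapping bigram windows for "bread true":
  position 1–2: bread true
  position 8–9: bread true
  position 12–13: bread true
  position 18–19: bread true
  position 20–21: bread true
  position 24–25: bread true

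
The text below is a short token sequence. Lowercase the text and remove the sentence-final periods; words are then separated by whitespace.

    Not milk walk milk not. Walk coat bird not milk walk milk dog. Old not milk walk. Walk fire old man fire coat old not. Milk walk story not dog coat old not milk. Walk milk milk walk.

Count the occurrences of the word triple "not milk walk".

Scanning the 36 overlapping trigram windows for "not milk walk":
  position 1–3: not milk walk
  position 9–11: not milk walk
  position 15–17: not milk walk
  position 25–27: not milk walk
  position 33–35: not milk walk

5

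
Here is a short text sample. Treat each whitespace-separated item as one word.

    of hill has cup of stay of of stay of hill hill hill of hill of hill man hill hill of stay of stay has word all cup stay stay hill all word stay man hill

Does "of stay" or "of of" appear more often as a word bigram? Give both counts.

"of stay": 4 occurrences
"of of": 1 occurrence

"of stay" (4 vs 1)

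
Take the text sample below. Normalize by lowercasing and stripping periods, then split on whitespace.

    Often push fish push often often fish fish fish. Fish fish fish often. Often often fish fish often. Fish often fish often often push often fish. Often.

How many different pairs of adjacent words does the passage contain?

8

27 tokens → 26 bigram windows in total.
Repeated bigrams (each contributes count−1 duplicates):
  fish fish: 6
  fish often: 5
  often fish: 5
  often often: 4
  often push: 2
  push often: 2
18 duplicate windows → 26 − 18 = 8 distinct.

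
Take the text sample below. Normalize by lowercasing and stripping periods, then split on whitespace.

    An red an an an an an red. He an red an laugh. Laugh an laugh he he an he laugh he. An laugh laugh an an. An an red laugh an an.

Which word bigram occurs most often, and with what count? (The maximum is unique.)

"an an", 8 times

Bigram frequencies (highest first):
  an an: 8
  an red: 4
  he an: 3
  an laugh: 3
  laugh an: 3
  red an: 2
  … (7 more, each ≤ 2)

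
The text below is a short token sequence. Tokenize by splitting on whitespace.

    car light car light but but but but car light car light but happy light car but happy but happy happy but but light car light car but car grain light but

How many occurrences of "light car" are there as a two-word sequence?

5

Scanning the 31 overlapping bigram windows for "light car":
  position 2–3: light car
  position 10–11: light car
  position 15–16: light car
  position 24–25: light car
  position 26–27: light car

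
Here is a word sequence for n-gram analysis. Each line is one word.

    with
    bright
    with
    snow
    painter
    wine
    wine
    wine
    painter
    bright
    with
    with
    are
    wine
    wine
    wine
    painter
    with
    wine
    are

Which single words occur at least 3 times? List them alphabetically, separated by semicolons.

painter; wine; with

Unigram counts meeting the condition (at least 3 times):
  painter: 3
  wine: 7
  with: 5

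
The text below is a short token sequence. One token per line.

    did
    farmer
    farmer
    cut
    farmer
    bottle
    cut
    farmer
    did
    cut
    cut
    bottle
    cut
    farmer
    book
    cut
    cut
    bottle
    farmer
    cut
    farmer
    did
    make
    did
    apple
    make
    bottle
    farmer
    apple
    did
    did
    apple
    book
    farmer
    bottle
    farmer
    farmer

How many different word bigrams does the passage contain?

37 tokens → 36 bigram windows in total.
Repeated bigrams (each contributes count−1 duplicates):
  cut farmer: 4
  bottle farmer: 3
  bottle cut: 2
  cut bottle: 2
  cut cut: 2
  did apple: 2
  farmer bottle: 2
  farmer cut: 2
  … (2 more repeated)
13 duplicate windows → 36 − 13 = 23 distinct.

23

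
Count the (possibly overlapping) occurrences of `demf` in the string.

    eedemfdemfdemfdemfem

4

Sliding a length-4 window over the 20 characters (17 positions):
  position 3–6: demf
  position 7–10: demf
  position 11–14: demf
  position 15–18: demf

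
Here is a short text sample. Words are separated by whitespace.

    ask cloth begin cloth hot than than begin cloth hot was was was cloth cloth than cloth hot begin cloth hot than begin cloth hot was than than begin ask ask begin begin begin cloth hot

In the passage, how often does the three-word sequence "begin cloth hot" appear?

5

Scanning the 34 overlapping trigram windows for "begin cloth hot":
  position 3–5: begin cloth hot
  position 8–10: begin cloth hot
  position 19–21: begin cloth hot
  position 23–25: begin cloth hot
  position 34–36: begin cloth hot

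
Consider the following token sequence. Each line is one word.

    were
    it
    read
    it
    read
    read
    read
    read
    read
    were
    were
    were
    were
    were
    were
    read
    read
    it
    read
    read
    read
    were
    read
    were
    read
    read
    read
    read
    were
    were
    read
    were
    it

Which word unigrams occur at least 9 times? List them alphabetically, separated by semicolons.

read; were

Unigram counts meeting the condition (at least 9 times):
  read: 17
  were: 12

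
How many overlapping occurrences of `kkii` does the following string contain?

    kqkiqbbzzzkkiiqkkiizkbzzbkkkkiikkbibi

3

Sliding a length-4 window over the 37 characters (34 positions):
  position 11–14: kkii
  position 16–19: kkii
  position 28–31: kkii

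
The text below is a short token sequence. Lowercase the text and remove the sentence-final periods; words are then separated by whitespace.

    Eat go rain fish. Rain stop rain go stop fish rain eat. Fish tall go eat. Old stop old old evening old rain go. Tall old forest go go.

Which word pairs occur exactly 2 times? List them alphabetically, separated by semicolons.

Bigram counts meeting the condition (exactly 2 times):
  fish rain: 2
  rain go: 2

fish rain; rain go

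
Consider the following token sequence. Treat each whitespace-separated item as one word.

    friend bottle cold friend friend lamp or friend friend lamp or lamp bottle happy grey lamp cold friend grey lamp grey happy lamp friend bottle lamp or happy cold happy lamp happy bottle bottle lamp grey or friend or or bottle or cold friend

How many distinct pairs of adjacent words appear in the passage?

44 tokens → 43 bigram windows in total.
Repeated bigrams (each contributes count−1 duplicates):
  cold friend: 3
  lamp or: 3
  bottle lamp: 2
  friend bottle: 2
  friend friend: 2
  friend lamp: 2
  grey lamp: 2
  happy lamp: 2
  … (2 more repeated)
12 duplicate windows → 43 − 12 = 31 distinct.

31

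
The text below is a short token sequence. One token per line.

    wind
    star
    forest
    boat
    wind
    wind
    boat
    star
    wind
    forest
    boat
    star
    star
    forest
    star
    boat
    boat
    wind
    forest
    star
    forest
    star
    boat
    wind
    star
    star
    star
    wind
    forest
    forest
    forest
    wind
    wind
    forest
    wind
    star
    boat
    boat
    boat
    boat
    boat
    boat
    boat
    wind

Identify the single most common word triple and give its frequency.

Trigram frequencies (highest first):
  boat boat boat: 5
  star wind forest: 2
  star forest star: 2
  forest star boat: 2
  star boat boat: 2
  boat boat wind: 2
  … (27 more, each ≤ 1)

"boat boat boat", 5 times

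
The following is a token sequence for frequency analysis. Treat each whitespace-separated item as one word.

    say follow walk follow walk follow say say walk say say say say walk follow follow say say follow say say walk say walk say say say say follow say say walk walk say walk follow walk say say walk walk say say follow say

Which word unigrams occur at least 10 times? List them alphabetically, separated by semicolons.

say; walk

Unigram counts meeting the condition (at least 10 times):
  say: 24
  walk: 12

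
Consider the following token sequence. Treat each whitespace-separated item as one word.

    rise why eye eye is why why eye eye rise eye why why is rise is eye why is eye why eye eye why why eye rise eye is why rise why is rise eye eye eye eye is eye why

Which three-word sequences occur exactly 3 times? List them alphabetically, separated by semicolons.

is eye why; why eye eye

Trigram counts meeting the condition (exactly 3 times):
  is eye why: 3
  why eye eye: 3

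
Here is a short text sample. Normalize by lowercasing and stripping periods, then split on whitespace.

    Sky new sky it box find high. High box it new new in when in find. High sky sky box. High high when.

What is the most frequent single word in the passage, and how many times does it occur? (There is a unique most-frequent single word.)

"high", 5 times

Unigram frequencies (highest first):
  high: 5
  sky: 4
  new: 3
  box: 3
  it: 2
  find: 2
  … (2 more, each ≤ 2)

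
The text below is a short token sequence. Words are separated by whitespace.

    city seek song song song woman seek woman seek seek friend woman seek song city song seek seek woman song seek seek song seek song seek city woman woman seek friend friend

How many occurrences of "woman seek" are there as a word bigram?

4

Scanning the 31 overlapping bigram windows for "woman seek":
  position 6–7: woman seek
  position 8–9: woman seek
  position 12–13: woman seek
  position 29–30: woman seek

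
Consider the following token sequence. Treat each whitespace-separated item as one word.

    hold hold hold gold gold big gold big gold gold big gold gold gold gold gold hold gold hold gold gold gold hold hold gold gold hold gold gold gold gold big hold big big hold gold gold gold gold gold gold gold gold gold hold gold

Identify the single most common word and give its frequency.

"gold", 30 times

Unigram frequencies (highest first):
  gold: 30
  hold: 11
  big: 6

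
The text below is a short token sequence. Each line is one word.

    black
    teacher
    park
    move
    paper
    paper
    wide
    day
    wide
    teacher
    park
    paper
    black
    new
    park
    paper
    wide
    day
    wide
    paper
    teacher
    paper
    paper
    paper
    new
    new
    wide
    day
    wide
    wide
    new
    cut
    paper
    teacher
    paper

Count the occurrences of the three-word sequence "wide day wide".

Scanning the 33 overlapping trigram windows for "wide day wide":
  position 7–9: wide day wide
  position 17–19: wide day wide
  position 27–29: wide day wide

3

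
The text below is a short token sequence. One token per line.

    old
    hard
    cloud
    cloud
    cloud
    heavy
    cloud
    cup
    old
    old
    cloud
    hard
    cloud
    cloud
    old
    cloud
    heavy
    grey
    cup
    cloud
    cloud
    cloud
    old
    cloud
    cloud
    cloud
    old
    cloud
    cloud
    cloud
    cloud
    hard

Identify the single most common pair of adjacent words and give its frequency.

Bigram frequencies (highest first):
  cloud cloud: 10
  old cloud: 4
  cloud old: 3
  hard cloud: 2
  cloud heavy: 2
  cloud hard: 2
  … (8 more, each ≤ 1)

"cloud cloud", 10 times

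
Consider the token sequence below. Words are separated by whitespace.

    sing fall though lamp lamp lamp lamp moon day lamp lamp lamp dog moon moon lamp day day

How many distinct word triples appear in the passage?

14

18 tokens → 16 trigram windows in total.
Repeated trigrams (each contributes count−1 duplicates):
  lamp lamp lamp: 3
2 duplicate windows → 16 − 2 = 14 distinct.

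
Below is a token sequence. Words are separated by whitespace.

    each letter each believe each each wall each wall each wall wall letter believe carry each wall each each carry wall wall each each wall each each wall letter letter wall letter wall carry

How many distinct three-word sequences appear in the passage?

34 tokens → 32 trigram windows in total.
Repeated trigrams (each contributes count−1 duplicates):
  each wall each: 4
  each each wall: 3
  wall each each: 3
  wall each wall: 2
8 duplicate windows → 32 − 8 = 24 distinct.

24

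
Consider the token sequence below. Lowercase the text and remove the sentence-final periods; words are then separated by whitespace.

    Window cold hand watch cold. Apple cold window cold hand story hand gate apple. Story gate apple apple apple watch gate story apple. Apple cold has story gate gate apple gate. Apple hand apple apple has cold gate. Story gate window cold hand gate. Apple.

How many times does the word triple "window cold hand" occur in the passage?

Scanning the 43 overlapping trigram windows for "window cold hand":
  position 1–3: window cold hand
  position 8–10: window cold hand
  position 41–43: window cold hand

3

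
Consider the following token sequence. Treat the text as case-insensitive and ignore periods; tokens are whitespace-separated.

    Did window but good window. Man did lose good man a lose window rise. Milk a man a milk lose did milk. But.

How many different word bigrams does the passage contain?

23 tokens → 22 bigram windows in total.
Repeated bigrams (each contributes count−1 duplicates):
  man a: 2
1 duplicate windows → 22 − 1 = 21 distinct.

21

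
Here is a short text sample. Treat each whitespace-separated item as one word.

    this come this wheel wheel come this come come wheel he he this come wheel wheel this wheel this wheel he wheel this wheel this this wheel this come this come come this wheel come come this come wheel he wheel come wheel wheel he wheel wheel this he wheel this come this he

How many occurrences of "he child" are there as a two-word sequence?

0

Scanning the 53 overlapping bigram windows for "he child":
  (none found)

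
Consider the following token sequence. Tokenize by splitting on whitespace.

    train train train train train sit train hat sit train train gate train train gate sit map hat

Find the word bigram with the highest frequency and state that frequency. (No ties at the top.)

Bigram frequencies (highest first):
  train train: 6
  sit train: 2
  train gate: 2
  train sit: 1
  train hat: 1
  hat sit: 1
  … (4 more, each ≤ 1)

"train train", 6 times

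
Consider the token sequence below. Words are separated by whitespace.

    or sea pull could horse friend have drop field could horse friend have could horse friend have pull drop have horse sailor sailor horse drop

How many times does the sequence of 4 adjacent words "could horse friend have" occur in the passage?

3

Scanning the 22 overlapping 4-gram windows for "could horse friend have":
  position 4–7: could horse friend have
  position 10–13: could horse friend have
  position 14–17: could horse friend have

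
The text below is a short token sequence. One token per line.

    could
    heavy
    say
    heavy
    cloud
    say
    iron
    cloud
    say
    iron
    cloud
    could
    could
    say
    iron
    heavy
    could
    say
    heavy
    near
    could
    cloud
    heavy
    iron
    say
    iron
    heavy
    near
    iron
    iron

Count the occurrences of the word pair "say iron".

4

Scanning the 29 overlapping bigram windows for "say iron":
  position 6–7: say iron
  position 9–10: say iron
  position 14–15: say iron
  position 25–26: say iron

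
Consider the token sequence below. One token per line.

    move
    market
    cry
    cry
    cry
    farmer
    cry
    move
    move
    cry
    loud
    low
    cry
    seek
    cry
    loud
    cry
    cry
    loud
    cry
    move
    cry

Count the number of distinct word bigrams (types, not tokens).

22 tokens → 21 bigram windows in total.
Repeated bigrams (each contributes count−1 duplicates):
  cry cry: 3
  cry loud: 3
  cry move: 2
  loud cry: 2
  move cry: 2
7 duplicate windows → 21 − 7 = 14 distinct.

14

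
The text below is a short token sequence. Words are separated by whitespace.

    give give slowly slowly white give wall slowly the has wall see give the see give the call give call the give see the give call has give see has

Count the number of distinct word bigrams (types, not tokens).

30 tokens → 29 bigram windows in total.
Repeated bigrams (each contributes count−1 duplicates):
  give call: 2
  give see: 2
  give the: 2
  see give: 2
  the give: 2
5 duplicate windows → 29 − 5 = 24 distinct.

24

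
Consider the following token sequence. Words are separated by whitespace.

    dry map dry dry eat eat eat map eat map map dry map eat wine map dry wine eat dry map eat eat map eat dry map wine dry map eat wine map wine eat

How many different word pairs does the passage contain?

35 tokens → 34 bigram windows in total.
Repeated bigrams (each contributes count−1 duplicates):
  dry map: 5
  map eat: 5
  eat eat: 3
  eat map: 3
  map dry: 3
  eat dry: 2
  eat wine: 2
  map wine: 2
  … (2 more repeated)
19 duplicate windows → 34 − 19 = 15 distinct.

15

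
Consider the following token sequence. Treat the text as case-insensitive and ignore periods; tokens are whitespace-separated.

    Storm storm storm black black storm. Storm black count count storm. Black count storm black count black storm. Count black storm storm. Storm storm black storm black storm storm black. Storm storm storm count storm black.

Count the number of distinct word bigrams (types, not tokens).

36 tokens → 35 bigram windows in total.
Repeated bigrams (each contributes count−1 duplicates):
  storm storm: 9
  storm black: 8
  black storm: 6
  black count: 3
  count storm: 3
  count black: 2
  storm count: 2
26 duplicate windows → 35 − 26 = 9 distinct.

9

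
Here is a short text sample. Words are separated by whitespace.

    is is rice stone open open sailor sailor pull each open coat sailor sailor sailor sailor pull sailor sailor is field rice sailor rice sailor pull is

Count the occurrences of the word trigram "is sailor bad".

0

Scanning the 25 overlapping trigram windows for "is sailor bad":
  (none found)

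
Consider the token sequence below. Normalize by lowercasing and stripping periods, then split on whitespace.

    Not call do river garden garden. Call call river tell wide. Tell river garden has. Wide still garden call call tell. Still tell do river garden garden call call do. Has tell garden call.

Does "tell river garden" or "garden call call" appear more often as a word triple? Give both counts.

"garden call call" (3 vs 1)

"tell river garden": 1 occurrence
"garden call call": 3 occurrences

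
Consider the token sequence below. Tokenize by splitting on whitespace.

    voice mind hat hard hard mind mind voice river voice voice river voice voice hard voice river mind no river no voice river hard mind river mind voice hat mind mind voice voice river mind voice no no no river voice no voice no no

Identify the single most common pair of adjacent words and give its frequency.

"voice river", 5 times

Bigram frequencies (highest first):
  voice river: 5
  mind voice: 4
  river voice: 3
  voice voice: 3
  river mind: 3
  voice no: 3
  … (17 more, each ≤ 3)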